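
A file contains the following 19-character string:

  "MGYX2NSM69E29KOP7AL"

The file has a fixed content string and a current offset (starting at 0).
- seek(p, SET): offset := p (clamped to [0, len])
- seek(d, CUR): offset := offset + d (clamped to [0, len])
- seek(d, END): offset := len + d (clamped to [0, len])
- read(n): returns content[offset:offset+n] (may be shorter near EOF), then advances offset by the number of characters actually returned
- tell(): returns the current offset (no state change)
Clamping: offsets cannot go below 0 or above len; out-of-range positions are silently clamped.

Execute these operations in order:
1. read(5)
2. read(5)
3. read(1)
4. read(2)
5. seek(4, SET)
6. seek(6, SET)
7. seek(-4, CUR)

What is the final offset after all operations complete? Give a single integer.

After 1 (read(5)): returned 'MGYX2', offset=5
After 2 (read(5)): returned 'NSM69', offset=10
After 3 (read(1)): returned 'E', offset=11
After 4 (read(2)): returned '29', offset=13
After 5 (seek(4, SET)): offset=4
After 6 (seek(6, SET)): offset=6
After 7 (seek(-4, CUR)): offset=2

Answer: 2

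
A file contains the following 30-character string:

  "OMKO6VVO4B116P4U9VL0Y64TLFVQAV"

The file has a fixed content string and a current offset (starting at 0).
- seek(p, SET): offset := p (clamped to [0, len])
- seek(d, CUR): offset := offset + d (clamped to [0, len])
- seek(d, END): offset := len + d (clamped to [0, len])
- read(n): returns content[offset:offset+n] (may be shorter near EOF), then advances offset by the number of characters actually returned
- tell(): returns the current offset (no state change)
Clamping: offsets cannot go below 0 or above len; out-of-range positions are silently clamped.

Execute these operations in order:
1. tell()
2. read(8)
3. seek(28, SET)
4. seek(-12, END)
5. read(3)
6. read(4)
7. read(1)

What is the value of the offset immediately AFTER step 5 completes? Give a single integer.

After 1 (tell()): offset=0
After 2 (read(8)): returned 'OMKO6VVO', offset=8
After 3 (seek(28, SET)): offset=28
After 4 (seek(-12, END)): offset=18
After 5 (read(3)): returned 'L0Y', offset=21

Answer: 21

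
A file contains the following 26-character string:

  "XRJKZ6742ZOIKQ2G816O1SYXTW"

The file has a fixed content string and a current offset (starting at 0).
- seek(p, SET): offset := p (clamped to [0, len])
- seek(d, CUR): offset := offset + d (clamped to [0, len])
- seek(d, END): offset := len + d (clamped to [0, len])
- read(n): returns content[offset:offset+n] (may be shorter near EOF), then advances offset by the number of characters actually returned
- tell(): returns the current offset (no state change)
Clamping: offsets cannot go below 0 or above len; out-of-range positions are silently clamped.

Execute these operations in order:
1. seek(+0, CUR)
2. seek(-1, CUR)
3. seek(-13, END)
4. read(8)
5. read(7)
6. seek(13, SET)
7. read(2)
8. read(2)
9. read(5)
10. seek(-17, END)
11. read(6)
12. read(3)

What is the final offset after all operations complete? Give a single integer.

After 1 (seek(+0, CUR)): offset=0
After 2 (seek(-1, CUR)): offset=0
After 3 (seek(-13, END)): offset=13
After 4 (read(8)): returned 'Q2G816O1', offset=21
After 5 (read(7)): returned 'SYXTW', offset=26
After 6 (seek(13, SET)): offset=13
After 7 (read(2)): returned 'Q2', offset=15
After 8 (read(2)): returned 'G8', offset=17
After 9 (read(5)): returned '16O1S', offset=22
After 10 (seek(-17, END)): offset=9
After 11 (read(6)): returned 'ZOIKQ2', offset=15
After 12 (read(3)): returned 'G81', offset=18

Answer: 18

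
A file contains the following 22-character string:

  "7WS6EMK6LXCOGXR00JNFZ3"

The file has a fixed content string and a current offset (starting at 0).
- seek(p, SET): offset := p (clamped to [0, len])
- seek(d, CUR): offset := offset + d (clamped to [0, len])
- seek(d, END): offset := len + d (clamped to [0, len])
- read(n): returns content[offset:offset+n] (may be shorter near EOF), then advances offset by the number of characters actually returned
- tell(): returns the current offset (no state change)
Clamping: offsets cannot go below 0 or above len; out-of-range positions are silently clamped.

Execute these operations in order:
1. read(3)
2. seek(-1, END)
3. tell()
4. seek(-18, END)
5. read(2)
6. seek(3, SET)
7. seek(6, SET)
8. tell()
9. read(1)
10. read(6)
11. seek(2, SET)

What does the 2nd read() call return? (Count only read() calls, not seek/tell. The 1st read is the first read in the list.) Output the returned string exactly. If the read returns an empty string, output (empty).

Answer: EM

Derivation:
After 1 (read(3)): returned '7WS', offset=3
After 2 (seek(-1, END)): offset=21
After 3 (tell()): offset=21
After 4 (seek(-18, END)): offset=4
After 5 (read(2)): returned 'EM', offset=6
After 6 (seek(3, SET)): offset=3
After 7 (seek(6, SET)): offset=6
After 8 (tell()): offset=6
After 9 (read(1)): returned 'K', offset=7
After 10 (read(6)): returned '6LXCOG', offset=13
After 11 (seek(2, SET)): offset=2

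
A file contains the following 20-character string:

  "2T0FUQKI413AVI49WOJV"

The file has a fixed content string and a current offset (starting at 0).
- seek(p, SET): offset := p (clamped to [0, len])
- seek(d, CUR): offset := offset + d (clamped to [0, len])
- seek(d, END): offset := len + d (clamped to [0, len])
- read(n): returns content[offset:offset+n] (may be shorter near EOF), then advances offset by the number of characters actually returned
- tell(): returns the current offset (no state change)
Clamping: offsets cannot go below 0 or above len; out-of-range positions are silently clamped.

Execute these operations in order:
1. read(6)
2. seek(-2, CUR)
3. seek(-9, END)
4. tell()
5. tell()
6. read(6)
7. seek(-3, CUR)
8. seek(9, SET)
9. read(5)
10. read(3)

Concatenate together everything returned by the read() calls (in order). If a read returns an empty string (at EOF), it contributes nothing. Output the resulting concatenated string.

Answer: 2T0FUQAVI49W13AVI49W

Derivation:
After 1 (read(6)): returned '2T0FUQ', offset=6
After 2 (seek(-2, CUR)): offset=4
After 3 (seek(-9, END)): offset=11
After 4 (tell()): offset=11
After 5 (tell()): offset=11
After 6 (read(6)): returned 'AVI49W', offset=17
After 7 (seek(-3, CUR)): offset=14
After 8 (seek(9, SET)): offset=9
After 9 (read(5)): returned '13AVI', offset=14
After 10 (read(3)): returned '49W', offset=17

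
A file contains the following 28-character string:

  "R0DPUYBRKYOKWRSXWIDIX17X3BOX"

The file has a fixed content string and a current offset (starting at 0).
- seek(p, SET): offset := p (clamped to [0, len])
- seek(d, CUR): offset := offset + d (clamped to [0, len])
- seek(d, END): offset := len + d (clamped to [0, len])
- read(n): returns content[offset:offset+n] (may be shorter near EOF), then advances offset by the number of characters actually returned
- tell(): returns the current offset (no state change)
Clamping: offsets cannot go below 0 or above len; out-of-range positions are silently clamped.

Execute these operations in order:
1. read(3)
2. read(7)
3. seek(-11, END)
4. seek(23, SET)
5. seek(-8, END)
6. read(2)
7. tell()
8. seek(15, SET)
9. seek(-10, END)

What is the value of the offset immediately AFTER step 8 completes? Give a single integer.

Answer: 15

Derivation:
After 1 (read(3)): returned 'R0D', offset=3
After 2 (read(7)): returned 'PUYBRKY', offset=10
After 3 (seek(-11, END)): offset=17
After 4 (seek(23, SET)): offset=23
After 5 (seek(-8, END)): offset=20
After 6 (read(2)): returned 'X1', offset=22
After 7 (tell()): offset=22
After 8 (seek(15, SET)): offset=15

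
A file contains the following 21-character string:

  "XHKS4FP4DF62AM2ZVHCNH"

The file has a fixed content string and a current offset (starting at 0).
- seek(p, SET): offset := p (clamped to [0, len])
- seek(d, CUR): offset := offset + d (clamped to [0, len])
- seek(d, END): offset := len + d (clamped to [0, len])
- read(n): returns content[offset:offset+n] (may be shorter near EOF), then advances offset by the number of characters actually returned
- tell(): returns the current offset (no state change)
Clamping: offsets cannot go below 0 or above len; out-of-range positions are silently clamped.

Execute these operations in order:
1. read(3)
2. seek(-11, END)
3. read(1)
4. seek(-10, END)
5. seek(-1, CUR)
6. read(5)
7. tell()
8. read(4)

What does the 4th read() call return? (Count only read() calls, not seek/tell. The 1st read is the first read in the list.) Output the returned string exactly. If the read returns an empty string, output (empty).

After 1 (read(3)): returned 'XHK', offset=3
After 2 (seek(-11, END)): offset=10
After 3 (read(1)): returned '6', offset=11
After 4 (seek(-10, END)): offset=11
After 5 (seek(-1, CUR)): offset=10
After 6 (read(5)): returned '62AM2', offset=15
After 7 (tell()): offset=15
After 8 (read(4)): returned 'ZVHC', offset=19

Answer: ZVHC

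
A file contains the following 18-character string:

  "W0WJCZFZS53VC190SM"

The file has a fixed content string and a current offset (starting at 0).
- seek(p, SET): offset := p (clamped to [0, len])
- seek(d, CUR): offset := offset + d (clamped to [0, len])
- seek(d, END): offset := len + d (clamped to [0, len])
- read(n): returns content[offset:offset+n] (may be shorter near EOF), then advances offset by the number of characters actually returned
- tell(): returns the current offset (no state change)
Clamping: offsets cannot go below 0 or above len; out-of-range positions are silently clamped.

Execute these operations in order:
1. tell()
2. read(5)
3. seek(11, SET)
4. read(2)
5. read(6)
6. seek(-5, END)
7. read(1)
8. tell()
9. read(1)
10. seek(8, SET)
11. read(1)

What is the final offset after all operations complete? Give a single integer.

Answer: 9

Derivation:
After 1 (tell()): offset=0
After 2 (read(5)): returned 'W0WJC', offset=5
After 3 (seek(11, SET)): offset=11
After 4 (read(2)): returned 'VC', offset=13
After 5 (read(6)): returned '190SM', offset=18
After 6 (seek(-5, END)): offset=13
After 7 (read(1)): returned '1', offset=14
After 8 (tell()): offset=14
After 9 (read(1)): returned '9', offset=15
After 10 (seek(8, SET)): offset=8
After 11 (read(1)): returned 'S', offset=9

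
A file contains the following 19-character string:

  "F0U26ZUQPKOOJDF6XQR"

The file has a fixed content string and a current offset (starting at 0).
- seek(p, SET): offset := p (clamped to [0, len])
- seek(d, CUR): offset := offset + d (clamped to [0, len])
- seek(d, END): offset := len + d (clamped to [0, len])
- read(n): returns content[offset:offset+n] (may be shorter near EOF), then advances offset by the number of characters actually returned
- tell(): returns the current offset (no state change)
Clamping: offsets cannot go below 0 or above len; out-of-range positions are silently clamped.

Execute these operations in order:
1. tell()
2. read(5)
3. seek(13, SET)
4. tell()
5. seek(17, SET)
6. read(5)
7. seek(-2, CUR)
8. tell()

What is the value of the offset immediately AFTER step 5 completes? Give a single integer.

Answer: 17

Derivation:
After 1 (tell()): offset=0
After 2 (read(5)): returned 'F0U26', offset=5
After 3 (seek(13, SET)): offset=13
After 4 (tell()): offset=13
After 5 (seek(17, SET)): offset=17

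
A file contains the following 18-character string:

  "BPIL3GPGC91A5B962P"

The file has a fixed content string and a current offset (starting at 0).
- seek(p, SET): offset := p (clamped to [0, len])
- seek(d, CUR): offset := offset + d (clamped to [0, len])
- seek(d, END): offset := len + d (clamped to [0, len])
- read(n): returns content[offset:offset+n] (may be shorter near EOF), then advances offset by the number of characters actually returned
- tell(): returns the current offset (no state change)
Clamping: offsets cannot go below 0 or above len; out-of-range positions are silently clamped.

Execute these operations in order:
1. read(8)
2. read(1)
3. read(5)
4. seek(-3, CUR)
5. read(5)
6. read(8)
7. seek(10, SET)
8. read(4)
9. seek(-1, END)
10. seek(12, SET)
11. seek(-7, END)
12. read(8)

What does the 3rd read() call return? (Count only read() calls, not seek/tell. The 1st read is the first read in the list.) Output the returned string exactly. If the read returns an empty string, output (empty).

After 1 (read(8)): returned 'BPIL3GPG', offset=8
After 2 (read(1)): returned 'C', offset=9
After 3 (read(5)): returned '91A5B', offset=14
After 4 (seek(-3, CUR)): offset=11
After 5 (read(5)): returned 'A5B96', offset=16
After 6 (read(8)): returned '2P', offset=18
After 7 (seek(10, SET)): offset=10
After 8 (read(4)): returned '1A5B', offset=14
After 9 (seek(-1, END)): offset=17
After 10 (seek(12, SET)): offset=12
After 11 (seek(-7, END)): offset=11
After 12 (read(8)): returned 'A5B962P', offset=18

Answer: 91A5B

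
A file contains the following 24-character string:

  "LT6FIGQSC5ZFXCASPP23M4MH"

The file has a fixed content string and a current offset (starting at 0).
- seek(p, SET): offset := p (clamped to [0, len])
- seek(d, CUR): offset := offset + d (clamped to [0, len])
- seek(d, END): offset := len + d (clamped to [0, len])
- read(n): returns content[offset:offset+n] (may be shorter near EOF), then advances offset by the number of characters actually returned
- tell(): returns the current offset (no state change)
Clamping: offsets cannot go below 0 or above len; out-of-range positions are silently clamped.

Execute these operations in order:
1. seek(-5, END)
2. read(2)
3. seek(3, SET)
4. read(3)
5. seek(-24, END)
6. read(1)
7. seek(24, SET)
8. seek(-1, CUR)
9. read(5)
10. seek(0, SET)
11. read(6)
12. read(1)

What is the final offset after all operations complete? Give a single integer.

Answer: 7

Derivation:
After 1 (seek(-5, END)): offset=19
After 2 (read(2)): returned '3M', offset=21
After 3 (seek(3, SET)): offset=3
After 4 (read(3)): returned 'FIG', offset=6
After 5 (seek(-24, END)): offset=0
After 6 (read(1)): returned 'L', offset=1
After 7 (seek(24, SET)): offset=24
After 8 (seek(-1, CUR)): offset=23
After 9 (read(5)): returned 'H', offset=24
After 10 (seek(0, SET)): offset=0
After 11 (read(6)): returned 'LT6FIG', offset=6
After 12 (read(1)): returned 'Q', offset=7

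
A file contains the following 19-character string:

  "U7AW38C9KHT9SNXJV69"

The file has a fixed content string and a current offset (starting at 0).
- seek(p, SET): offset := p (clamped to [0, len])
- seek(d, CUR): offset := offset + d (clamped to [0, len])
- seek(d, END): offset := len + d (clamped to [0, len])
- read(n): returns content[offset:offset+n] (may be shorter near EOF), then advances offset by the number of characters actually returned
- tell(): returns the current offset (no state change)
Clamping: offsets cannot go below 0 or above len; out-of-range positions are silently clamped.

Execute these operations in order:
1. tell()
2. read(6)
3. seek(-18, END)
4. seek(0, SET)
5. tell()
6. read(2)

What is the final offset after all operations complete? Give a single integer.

Answer: 2

Derivation:
After 1 (tell()): offset=0
After 2 (read(6)): returned 'U7AW38', offset=6
After 3 (seek(-18, END)): offset=1
After 4 (seek(0, SET)): offset=0
After 5 (tell()): offset=0
After 6 (read(2)): returned 'U7', offset=2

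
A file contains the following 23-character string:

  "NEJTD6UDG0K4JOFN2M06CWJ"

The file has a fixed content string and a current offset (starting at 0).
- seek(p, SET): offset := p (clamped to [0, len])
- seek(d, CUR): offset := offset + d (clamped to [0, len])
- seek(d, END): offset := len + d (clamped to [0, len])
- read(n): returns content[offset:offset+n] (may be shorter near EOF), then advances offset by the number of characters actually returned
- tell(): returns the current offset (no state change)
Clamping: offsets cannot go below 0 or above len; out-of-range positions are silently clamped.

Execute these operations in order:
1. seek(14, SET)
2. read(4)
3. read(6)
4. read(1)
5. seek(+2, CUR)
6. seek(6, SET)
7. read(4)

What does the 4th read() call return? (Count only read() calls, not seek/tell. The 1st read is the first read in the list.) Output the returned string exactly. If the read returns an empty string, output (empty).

After 1 (seek(14, SET)): offset=14
After 2 (read(4)): returned 'FN2M', offset=18
After 3 (read(6)): returned '06CWJ', offset=23
After 4 (read(1)): returned '', offset=23
After 5 (seek(+2, CUR)): offset=23
After 6 (seek(6, SET)): offset=6
After 7 (read(4)): returned 'UDG0', offset=10

Answer: UDG0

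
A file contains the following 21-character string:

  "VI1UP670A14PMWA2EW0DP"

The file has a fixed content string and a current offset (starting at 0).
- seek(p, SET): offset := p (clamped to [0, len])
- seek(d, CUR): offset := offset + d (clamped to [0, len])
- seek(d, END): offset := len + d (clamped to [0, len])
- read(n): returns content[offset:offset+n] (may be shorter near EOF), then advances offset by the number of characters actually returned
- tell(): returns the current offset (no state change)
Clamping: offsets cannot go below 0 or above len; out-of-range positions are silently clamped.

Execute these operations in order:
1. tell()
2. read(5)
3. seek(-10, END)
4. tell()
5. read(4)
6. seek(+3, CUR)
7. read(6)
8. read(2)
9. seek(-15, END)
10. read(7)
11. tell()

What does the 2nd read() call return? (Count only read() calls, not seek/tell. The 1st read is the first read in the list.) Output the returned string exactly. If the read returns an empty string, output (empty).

Answer: PMWA

Derivation:
After 1 (tell()): offset=0
After 2 (read(5)): returned 'VI1UP', offset=5
After 3 (seek(-10, END)): offset=11
After 4 (tell()): offset=11
After 5 (read(4)): returned 'PMWA', offset=15
After 6 (seek(+3, CUR)): offset=18
After 7 (read(6)): returned '0DP', offset=21
After 8 (read(2)): returned '', offset=21
After 9 (seek(-15, END)): offset=6
After 10 (read(7)): returned '70A14PM', offset=13
After 11 (tell()): offset=13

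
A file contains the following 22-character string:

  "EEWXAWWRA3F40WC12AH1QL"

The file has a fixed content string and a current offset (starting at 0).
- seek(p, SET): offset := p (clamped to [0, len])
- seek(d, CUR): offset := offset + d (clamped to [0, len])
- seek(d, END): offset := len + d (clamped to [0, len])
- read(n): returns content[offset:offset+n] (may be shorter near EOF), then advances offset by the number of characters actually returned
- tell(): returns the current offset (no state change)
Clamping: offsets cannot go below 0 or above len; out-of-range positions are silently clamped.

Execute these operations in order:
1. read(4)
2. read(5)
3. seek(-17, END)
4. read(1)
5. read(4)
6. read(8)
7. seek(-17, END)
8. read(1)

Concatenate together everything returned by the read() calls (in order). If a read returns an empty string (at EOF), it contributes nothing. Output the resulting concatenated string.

After 1 (read(4)): returned 'EEWX', offset=4
After 2 (read(5)): returned 'AWWRA', offset=9
After 3 (seek(-17, END)): offset=5
After 4 (read(1)): returned 'W', offset=6
After 5 (read(4)): returned 'WRA3', offset=10
After 6 (read(8)): returned 'F40WC12A', offset=18
After 7 (seek(-17, END)): offset=5
After 8 (read(1)): returned 'W', offset=6

Answer: EEWXAWWRAWWRA3F40WC12AW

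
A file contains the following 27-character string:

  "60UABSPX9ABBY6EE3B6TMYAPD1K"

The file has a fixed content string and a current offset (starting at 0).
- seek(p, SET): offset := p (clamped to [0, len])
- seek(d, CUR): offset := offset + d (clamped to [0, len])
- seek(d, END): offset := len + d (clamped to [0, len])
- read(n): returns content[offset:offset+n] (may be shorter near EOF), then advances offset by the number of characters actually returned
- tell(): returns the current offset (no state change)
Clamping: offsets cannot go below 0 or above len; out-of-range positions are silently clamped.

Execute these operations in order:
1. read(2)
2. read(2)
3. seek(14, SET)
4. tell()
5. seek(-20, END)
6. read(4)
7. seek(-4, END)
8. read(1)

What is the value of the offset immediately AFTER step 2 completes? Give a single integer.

Answer: 4

Derivation:
After 1 (read(2)): returned '60', offset=2
After 2 (read(2)): returned 'UA', offset=4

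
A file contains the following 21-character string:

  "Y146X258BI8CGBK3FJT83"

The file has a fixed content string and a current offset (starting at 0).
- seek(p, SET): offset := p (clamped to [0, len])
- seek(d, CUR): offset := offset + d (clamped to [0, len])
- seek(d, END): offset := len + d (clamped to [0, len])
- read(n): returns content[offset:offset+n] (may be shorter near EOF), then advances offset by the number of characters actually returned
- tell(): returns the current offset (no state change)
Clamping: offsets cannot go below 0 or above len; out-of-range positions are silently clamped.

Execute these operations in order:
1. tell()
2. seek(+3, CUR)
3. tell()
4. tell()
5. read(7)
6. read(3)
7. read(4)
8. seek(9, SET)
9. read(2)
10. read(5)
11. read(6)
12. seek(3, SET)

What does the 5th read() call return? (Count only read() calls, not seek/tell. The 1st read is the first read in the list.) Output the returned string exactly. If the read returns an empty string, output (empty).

Answer: CGBK3

Derivation:
After 1 (tell()): offset=0
After 2 (seek(+3, CUR)): offset=3
After 3 (tell()): offset=3
After 4 (tell()): offset=3
After 5 (read(7)): returned '6X258BI', offset=10
After 6 (read(3)): returned '8CG', offset=13
After 7 (read(4)): returned 'BK3F', offset=17
After 8 (seek(9, SET)): offset=9
After 9 (read(2)): returned 'I8', offset=11
After 10 (read(5)): returned 'CGBK3', offset=16
After 11 (read(6)): returned 'FJT83', offset=21
After 12 (seek(3, SET)): offset=3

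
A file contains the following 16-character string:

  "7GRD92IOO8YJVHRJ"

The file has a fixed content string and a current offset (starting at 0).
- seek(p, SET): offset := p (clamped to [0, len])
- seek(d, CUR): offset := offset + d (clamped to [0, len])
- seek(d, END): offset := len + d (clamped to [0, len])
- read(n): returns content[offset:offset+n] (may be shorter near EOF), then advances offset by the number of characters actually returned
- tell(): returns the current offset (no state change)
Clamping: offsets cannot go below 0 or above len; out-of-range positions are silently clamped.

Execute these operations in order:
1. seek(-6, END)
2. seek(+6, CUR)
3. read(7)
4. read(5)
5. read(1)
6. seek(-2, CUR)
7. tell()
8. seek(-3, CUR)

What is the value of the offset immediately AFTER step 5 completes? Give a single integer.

After 1 (seek(-6, END)): offset=10
After 2 (seek(+6, CUR)): offset=16
After 3 (read(7)): returned '', offset=16
After 4 (read(5)): returned '', offset=16
After 5 (read(1)): returned '', offset=16

Answer: 16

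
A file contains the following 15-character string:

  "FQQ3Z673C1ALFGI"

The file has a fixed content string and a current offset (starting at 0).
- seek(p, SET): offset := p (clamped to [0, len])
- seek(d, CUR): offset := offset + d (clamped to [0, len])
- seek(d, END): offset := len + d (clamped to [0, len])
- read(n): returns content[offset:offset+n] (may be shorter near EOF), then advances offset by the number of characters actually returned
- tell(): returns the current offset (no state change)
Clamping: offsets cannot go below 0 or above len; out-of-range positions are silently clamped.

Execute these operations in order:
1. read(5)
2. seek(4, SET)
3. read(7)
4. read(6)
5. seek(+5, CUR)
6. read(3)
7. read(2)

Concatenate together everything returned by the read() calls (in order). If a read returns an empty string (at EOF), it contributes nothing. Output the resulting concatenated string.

After 1 (read(5)): returned 'FQQ3Z', offset=5
After 2 (seek(4, SET)): offset=4
After 3 (read(7)): returned 'Z673C1A', offset=11
After 4 (read(6)): returned 'LFGI', offset=15
After 5 (seek(+5, CUR)): offset=15
After 6 (read(3)): returned '', offset=15
After 7 (read(2)): returned '', offset=15

Answer: FQQ3ZZ673C1ALFGI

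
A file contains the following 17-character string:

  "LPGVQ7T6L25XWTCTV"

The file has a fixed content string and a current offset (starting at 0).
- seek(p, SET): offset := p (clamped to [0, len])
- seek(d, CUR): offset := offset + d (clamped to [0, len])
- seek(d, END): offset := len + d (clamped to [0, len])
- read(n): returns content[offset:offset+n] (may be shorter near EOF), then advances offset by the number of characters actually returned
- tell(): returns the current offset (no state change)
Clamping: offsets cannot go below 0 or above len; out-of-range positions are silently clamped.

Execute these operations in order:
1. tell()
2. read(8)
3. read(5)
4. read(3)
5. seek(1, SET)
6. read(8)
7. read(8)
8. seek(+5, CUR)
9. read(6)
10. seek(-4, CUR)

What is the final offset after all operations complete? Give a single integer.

After 1 (tell()): offset=0
After 2 (read(8)): returned 'LPGVQ7T6', offset=8
After 3 (read(5)): returned 'L25XW', offset=13
After 4 (read(3)): returned 'TCT', offset=16
After 5 (seek(1, SET)): offset=1
After 6 (read(8)): returned 'PGVQ7T6L', offset=9
After 7 (read(8)): returned '25XWTCTV', offset=17
After 8 (seek(+5, CUR)): offset=17
After 9 (read(6)): returned '', offset=17
After 10 (seek(-4, CUR)): offset=13

Answer: 13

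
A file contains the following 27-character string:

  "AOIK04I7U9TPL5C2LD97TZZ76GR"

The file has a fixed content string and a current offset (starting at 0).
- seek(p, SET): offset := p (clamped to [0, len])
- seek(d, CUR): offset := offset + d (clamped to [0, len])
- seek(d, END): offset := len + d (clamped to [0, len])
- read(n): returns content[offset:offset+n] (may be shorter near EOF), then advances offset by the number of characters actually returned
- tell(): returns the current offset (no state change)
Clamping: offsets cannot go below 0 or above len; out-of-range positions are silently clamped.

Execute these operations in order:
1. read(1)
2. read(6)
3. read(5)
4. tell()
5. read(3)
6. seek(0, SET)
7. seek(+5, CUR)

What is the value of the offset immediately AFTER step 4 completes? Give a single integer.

After 1 (read(1)): returned 'A', offset=1
After 2 (read(6)): returned 'OIK04I', offset=7
After 3 (read(5)): returned '7U9TP', offset=12
After 4 (tell()): offset=12

Answer: 12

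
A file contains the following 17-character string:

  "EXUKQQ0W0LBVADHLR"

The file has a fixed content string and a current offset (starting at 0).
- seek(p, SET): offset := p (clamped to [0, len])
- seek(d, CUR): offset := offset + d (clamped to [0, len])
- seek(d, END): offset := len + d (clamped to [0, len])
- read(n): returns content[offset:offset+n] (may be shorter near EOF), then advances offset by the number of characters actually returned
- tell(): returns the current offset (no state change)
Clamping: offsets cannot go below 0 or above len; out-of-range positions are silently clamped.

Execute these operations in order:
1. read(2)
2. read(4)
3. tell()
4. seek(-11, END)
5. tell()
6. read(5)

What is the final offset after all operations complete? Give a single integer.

After 1 (read(2)): returned 'EX', offset=2
After 2 (read(4)): returned 'UKQQ', offset=6
After 3 (tell()): offset=6
After 4 (seek(-11, END)): offset=6
After 5 (tell()): offset=6
After 6 (read(5)): returned '0W0LB', offset=11

Answer: 11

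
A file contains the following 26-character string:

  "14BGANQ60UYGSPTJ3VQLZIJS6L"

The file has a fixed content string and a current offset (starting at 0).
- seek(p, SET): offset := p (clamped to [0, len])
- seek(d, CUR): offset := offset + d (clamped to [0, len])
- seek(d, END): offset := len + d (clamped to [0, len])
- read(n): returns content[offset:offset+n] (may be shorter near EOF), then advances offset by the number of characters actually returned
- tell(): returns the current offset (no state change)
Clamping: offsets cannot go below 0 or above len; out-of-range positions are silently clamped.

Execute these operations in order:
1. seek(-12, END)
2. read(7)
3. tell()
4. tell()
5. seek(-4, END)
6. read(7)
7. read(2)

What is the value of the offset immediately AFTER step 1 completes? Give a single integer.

Answer: 14

Derivation:
After 1 (seek(-12, END)): offset=14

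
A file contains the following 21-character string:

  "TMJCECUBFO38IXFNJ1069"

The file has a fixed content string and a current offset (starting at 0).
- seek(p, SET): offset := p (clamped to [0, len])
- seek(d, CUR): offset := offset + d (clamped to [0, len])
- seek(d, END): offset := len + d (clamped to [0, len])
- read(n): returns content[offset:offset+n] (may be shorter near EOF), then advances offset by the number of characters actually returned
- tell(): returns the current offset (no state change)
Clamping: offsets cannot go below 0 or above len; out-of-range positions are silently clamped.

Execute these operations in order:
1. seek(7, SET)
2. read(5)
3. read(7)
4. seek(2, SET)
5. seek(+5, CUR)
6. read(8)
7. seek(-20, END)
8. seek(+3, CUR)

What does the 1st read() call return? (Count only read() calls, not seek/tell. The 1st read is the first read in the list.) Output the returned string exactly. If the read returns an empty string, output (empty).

After 1 (seek(7, SET)): offset=7
After 2 (read(5)): returned 'BFO38', offset=12
After 3 (read(7)): returned 'IXFNJ10', offset=19
After 4 (seek(2, SET)): offset=2
After 5 (seek(+5, CUR)): offset=7
After 6 (read(8)): returned 'BFO38IXF', offset=15
After 7 (seek(-20, END)): offset=1
After 8 (seek(+3, CUR)): offset=4

Answer: BFO38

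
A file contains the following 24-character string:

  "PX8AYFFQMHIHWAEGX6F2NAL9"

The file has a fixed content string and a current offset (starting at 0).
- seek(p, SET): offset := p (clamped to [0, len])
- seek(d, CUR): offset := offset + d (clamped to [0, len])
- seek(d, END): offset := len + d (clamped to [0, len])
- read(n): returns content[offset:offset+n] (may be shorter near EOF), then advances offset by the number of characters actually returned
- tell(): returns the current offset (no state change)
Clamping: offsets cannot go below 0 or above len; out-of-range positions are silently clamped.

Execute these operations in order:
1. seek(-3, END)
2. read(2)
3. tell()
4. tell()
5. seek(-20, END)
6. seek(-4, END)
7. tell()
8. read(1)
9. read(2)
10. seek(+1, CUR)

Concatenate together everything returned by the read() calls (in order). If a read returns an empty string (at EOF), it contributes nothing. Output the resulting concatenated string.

Answer: ALNAL

Derivation:
After 1 (seek(-3, END)): offset=21
After 2 (read(2)): returned 'AL', offset=23
After 3 (tell()): offset=23
After 4 (tell()): offset=23
After 5 (seek(-20, END)): offset=4
After 6 (seek(-4, END)): offset=20
After 7 (tell()): offset=20
After 8 (read(1)): returned 'N', offset=21
After 9 (read(2)): returned 'AL', offset=23
After 10 (seek(+1, CUR)): offset=24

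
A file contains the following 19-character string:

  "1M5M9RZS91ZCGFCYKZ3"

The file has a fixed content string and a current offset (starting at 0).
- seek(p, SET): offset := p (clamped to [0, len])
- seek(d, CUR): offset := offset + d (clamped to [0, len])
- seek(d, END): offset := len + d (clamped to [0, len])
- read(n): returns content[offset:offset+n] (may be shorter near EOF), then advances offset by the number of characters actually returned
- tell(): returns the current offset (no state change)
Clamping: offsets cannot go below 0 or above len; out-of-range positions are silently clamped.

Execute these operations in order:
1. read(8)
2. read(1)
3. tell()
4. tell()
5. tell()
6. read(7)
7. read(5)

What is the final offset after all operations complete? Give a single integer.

After 1 (read(8)): returned '1M5M9RZS', offset=8
After 2 (read(1)): returned '9', offset=9
After 3 (tell()): offset=9
After 4 (tell()): offset=9
After 5 (tell()): offset=9
After 6 (read(7)): returned '1ZCGFCY', offset=16
After 7 (read(5)): returned 'KZ3', offset=19

Answer: 19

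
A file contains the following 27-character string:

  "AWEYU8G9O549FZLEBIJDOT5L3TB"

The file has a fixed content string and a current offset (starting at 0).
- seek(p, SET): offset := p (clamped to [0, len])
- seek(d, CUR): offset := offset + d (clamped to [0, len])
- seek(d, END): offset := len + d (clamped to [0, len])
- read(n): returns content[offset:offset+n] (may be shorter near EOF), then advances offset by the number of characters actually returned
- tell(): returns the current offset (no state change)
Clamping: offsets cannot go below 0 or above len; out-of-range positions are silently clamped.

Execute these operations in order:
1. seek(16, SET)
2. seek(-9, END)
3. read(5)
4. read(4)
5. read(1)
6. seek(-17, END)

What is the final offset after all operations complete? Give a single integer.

After 1 (seek(16, SET)): offset=16
After 2 (seek(-9, END)): offset=18
After 3 (read(5)): returned 'JDOT5', offset=23
After 4 (read(4)): returned 'L3TB', offset=27
After 5 (read(1)): returned '', offset=27
After 6 (seek(-17, END)): offset=10

Answer: 10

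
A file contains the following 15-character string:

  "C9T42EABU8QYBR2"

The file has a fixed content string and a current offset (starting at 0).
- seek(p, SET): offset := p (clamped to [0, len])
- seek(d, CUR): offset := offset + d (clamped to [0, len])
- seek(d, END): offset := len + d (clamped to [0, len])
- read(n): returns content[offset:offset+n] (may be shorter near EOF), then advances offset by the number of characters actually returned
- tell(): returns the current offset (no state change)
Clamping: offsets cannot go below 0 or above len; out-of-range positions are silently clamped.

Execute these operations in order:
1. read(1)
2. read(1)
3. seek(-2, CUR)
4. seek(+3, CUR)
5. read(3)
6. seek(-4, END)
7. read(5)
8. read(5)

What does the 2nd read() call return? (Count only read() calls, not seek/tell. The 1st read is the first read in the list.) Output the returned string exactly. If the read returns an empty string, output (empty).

After 1 (read(1)): returned 'C', offset=1
After 2 (read(1)): returned '9', offset=2
After 3 (seek(-2, CUR)): offset=0
After 4 (seek(+3, CUR)): offset=3
After 5 (read(3)): returned '42E', offset=6
After 6 (seek(-4, END)): offset=11
After 7 (read(5)): returned 'YBR2', offset=15
After 8 (read(5)): returned '', offset=15

Answer: 9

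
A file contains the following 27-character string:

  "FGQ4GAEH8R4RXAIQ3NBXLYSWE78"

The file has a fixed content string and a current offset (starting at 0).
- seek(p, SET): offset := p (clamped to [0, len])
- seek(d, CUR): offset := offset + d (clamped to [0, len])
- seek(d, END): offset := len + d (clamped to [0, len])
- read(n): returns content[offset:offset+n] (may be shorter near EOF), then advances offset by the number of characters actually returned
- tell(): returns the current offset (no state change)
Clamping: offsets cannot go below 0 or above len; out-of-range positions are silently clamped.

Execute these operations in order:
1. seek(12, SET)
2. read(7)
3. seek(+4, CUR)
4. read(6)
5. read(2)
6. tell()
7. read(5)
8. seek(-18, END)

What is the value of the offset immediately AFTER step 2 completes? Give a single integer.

Answer: 19

Derivation:
After 1 (seek(12, SET)): offset=12
After 2 (read(7)): returned 'XAIQ3NB', offset=19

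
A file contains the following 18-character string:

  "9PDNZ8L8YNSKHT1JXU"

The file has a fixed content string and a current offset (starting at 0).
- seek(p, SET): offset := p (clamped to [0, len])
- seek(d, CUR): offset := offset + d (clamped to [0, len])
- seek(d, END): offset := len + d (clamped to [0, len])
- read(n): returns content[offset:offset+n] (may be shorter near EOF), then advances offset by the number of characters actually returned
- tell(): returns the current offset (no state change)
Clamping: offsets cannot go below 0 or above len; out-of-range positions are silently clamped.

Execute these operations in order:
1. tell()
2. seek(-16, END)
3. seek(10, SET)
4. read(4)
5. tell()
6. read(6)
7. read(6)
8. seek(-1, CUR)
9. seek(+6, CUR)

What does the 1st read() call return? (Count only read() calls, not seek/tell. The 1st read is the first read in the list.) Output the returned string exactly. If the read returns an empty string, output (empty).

Answer: SKHT

Derivation:
After 1 (tell()): offset=0
After 2 (seek(-16, END)): offset=2
After 3 (seek(10, SET)): offset=10
After 4 (read(4)): returned 'SKHT', offset=14
After 5 (tell()): offset=14
After 6 (read(6)): returned '1JXU', offset=18
After 7 (read(6)): returned '', offset=18
After 8 (seek(-1, CUR)): offset=17
After 9 (seek(+6, CUR)): offset=18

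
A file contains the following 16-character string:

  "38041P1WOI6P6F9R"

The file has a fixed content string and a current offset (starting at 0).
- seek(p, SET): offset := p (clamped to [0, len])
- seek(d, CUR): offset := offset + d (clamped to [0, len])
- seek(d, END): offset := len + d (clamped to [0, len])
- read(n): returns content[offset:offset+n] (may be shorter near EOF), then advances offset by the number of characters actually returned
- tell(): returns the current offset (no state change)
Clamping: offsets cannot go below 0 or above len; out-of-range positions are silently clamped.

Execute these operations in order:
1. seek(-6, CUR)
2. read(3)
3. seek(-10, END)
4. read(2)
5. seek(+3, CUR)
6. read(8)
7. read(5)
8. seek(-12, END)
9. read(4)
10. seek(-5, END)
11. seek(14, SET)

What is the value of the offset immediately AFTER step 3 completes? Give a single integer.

After 1 (seek(-6, CUR)): offset=0
After 2 (read(3)): returned '380', offset=3
After 3 (seek(-10, END)): offset=6

Answer: 6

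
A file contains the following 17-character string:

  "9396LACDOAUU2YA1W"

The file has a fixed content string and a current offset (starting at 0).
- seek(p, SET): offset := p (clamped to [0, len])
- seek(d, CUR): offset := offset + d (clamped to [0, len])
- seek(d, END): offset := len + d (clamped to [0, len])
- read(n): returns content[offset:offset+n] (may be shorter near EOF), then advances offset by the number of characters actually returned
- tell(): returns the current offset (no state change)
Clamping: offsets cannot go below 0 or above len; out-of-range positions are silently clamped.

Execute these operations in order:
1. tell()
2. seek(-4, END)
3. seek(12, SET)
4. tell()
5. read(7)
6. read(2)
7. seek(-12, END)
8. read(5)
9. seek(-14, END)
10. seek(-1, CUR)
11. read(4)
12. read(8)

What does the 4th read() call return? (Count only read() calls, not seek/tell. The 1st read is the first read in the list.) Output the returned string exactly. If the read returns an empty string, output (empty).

After 1 (tell()): offset=0
After 2 (seek(-4, END)): offset=13
After 3 (seek(12, SET)): offset=12
After 4 (tell()): offset=12
After 5 (read(7)): returned '2YA1W', offset=17
After 6 (read(2)): returned '', offset=17
After 7 (seek(-12, END)): offset=5
After 8 (read(5)): returned 'ACDOA', offset=10
After 9 (seek(-14, END)): offset=3
After 10 (seek(-1, CUR)): offset=2
After 11 (read(4)): returned '96LA', offset=6
After 12 (read(8)): returned 'CDOAUU2Y', offset=14

Answer: 96LA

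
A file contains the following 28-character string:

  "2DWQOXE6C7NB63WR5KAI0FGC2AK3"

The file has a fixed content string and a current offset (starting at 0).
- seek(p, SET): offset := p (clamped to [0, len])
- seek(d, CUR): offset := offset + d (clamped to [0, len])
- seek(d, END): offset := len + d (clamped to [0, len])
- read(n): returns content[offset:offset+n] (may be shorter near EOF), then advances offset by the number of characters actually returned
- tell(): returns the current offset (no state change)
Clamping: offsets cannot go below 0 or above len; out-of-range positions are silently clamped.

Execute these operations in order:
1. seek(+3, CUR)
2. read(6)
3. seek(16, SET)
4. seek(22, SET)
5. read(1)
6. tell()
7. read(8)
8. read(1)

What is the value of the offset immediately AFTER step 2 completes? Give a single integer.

After 1 (seek(+3, CUR)): offset=3
After 2 (read(6)): returned 'QOXE6C', offset=9

Answer: 9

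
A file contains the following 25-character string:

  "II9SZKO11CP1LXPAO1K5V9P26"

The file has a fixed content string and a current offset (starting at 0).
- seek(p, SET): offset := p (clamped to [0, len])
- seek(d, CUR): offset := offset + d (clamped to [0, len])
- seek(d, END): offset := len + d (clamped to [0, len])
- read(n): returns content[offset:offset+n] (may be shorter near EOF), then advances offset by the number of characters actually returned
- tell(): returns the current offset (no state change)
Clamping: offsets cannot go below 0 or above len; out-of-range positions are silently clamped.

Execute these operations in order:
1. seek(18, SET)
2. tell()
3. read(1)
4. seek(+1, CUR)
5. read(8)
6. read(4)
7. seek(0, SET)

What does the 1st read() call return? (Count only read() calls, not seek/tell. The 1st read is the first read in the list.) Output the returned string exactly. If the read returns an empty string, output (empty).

Answer: K

Derivation:
After 1 (seek(18, SET)): offset=18
After 2 (tell()): offset=18
After 3 (read(1)): returned 'K', offset=19
After 4 (seek(+1, CUR)): offset=20
After 5 (read(8)): returned 'V9P26', offset=25
After 6 (read(4)): returned '', offset=25
After 7 (seek(0, SET)): offset=0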